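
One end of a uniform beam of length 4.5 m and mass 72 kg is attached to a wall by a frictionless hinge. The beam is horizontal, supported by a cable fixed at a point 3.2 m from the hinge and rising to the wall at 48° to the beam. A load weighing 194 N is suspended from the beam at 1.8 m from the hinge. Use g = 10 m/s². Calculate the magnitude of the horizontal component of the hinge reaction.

Take torques about the hinge: T sin 48° · 3.2 = 72×10×2.25 + 194×1.8 = 1969.2 N·m.
So T = 1969.2 / (0.7431 × 3.2) = 828.07 N.
ΣF_x = 0: H_x = T cos 48° = 554.09 N.

H_x ≈ 554 N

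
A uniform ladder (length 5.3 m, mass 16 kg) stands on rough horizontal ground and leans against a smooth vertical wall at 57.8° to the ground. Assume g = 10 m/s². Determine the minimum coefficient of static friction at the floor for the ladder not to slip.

μ_min ≈ 0.315

ΣF_y = 0: N_floor = 16×10 = 160 N.
Torques about the foot: N_wall · 5.3 sin 57.8° = 16×10×2.65 cos 57.8° → N_wall = 50.379 N.
ΣF_x = 0: f_floor = N_wall = 50.379 N.
μ_min = f_floor / N_floor = 50.379 / 160 = 0.3149.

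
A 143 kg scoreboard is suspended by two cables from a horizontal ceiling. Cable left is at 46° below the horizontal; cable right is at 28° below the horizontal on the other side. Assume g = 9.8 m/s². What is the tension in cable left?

Weight W = 143 × 9.8 = 1401 N acts straight down.
Horizontal: T_left cos 46° = T_right cos 28°  →  T_right = 0.7867 T_left.
Vertical: T_left sin 46° + T_right sin 28° = 1401.
Substituting the horizontal relation into the vertical equation gives 1.089 T_left = 1401, so T_left = 1287 N.

T_left ≈ 1290 N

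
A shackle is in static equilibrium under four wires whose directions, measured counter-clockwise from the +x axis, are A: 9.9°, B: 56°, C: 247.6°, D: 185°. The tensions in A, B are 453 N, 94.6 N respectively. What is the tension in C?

Resolve: ΣF_x = 453 cos 9.9° + 94.6 cos 56° + T_C cos 247.6° + T_D cos 185° = 0.
        ΣF_y = 453 sin 9.9° + 94.6 sin 56° + T_C sin 247.6° + T_D sin 185° = 0.
The known terms sum to (499.2, 156.3) N, so -0.3811 T_C − 0.9962 T_D = -499.2 and -0.9245 T_C − 0.0872 T_D = -156.3.
Solving simultaneously: T_C = 126.4 N, T_D = 452.7 N.

T_C ≈ 126 N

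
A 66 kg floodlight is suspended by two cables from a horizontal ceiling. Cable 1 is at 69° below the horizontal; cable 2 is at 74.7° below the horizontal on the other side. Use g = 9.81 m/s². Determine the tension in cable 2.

T_2 ≈ 392 N

Weight W = 66 × 9.81 = 647.5 N acts straight down.
Horizontal: T_1 cos 69° = T_2 cos 74.7°  →  T_1 = 0.7363 T_2.
Vertical: T_1 sin 69° + T_2 sin 74.7° = 647.5.
Substituting the horizontal relation into the vertical equation gives 1.652 T_2 = 647.5, so T_2 = 391.9 N.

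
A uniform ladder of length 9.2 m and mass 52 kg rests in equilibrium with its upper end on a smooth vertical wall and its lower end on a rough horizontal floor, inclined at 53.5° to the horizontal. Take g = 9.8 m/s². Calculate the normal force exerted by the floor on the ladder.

N_floor ≈ 510 N

ΣF_y = 0: N_floor = 52×9.8 = 509.6 N.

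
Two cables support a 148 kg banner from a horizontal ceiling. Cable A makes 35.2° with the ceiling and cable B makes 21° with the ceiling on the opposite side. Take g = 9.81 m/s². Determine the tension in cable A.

Weight W = 148 × 9.81 = 1452 N acts straight down.
Horizontal: T_A cos 35.2° = T_B cos 21°  →  T_B = 0.8753 T_A.
Vertical: T_A sin 35.2° + T_B sin 21° = 1452.
Substituting the horizontal relation into the vertical equation gives 0.8901 T_A = 1452, so T_A = 1631 N.

T_A ≈ 1630 N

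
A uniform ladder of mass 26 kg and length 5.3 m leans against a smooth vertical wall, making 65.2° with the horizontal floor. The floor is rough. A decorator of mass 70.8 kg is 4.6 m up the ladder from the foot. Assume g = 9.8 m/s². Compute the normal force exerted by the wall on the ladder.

Torques about the foot: N_wall · 5.3 sin 65.2° = 26×9.8×2.65 cos 65.2° + 70.8×9.8×4.6 cos 65.2° → N_wall = 337.12 N.

N_wall ≈ 337 N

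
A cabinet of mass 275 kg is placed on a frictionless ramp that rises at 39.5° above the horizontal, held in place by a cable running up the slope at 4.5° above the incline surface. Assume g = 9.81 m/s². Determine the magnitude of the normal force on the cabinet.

Take axes along and perpendicular to the incline. Weight components: W sin 39.5° = 1716 N down-slope, W cos 39.5° = 2082 N into the surface.
Along incline: T cos 4.5° = W sin 39.5° → T = 1721 N.
Perpendicular: N = W cos 39.5° − T sin 4.5° = 1947 N.

N ≈ 1950 N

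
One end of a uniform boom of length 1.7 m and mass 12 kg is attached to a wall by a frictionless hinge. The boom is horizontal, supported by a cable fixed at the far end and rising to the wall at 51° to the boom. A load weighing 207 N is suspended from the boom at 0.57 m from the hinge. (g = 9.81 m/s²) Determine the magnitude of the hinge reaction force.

|H| ≈ 222 N

Take torques about the hinge: T sin 51° · 1.7 = 12×9.81×0.85 + 207×0.57 = 218.05 N·m.
So T = 218.05 / (0.7771 × 1.7) = 165.05 N.
ΣF_x = 0: H_x = T cos 51° = 103.87 N.
ΣF_y = 0: H_y = (12×9.81 + 207) − T sin 51° = 324.72 − 128.27 = 196.45 N.
|H| = √(H_x² + H_y²) = √((103.87)² + (196.45)²) = 222.22 N.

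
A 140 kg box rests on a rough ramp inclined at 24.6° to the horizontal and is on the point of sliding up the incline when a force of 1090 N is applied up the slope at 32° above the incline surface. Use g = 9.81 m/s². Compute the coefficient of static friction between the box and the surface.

μ ≈ 0.525

On the verge of sliding up the incline, friction is at its maximum μN and acts down the slope.
Perpendicular to incline: N = W cos 24.6° − P sin 32° = 1249 − 577.6 = 671.1 N.
Along incline: P cos 32° − μN = W sin 24.6° → μ = −(W sin 24.6° − P cos 32°) / N = 0.5255.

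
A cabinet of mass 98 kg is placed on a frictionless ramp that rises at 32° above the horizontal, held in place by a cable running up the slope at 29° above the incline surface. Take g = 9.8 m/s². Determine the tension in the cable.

Take axes along and perpendicular to the incline. Weight components: W sin 32° = 508.9 N down-slope, W cos 32° = 814.5 N into the surface.
Along incline: T cos 29° = W sin 32° → T = 581.9 N.
Perpendicular: N = W cos 32° − T sin 29° = 532.4 N.

T ≈ 582 N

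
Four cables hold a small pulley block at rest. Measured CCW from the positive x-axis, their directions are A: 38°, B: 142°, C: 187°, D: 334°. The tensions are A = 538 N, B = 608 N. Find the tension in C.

T_C ≈ 1120 N

Resolve: ΣF_x = 538 cos 38° + 608 cos 142° + T_C cos 187° + T_D cos 334° = 0.
        ΣF_y = 538 sin 38° + 608 sin 142° + T_C sin 187° + T_D sin 334° = 0.
The known terms sum to (-55.16, 705.5) N, so -0.9925 T_C + 0.8988 T_D = 55.16 and -0.1219 T_C − 0.4384 T_D = -705.5.
Solving simultaneously: T_C = 1120 N, T_D = 1298 N.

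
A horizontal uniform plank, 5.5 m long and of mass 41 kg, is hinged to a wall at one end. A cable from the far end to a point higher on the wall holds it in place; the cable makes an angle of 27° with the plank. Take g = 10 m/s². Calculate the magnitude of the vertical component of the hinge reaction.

|H_y| ≈ 205 N

Take torques about the hinge: T sin 27° · 5.5 = 41×10×2.75 = 1127.5 N·m.
So T = 1127.5 / (0.4540 × 5.5) = 451.55 N.
ΣF_y = 0: H_y = (41×10) − T sin 27° = 410 − 205 = 205 N.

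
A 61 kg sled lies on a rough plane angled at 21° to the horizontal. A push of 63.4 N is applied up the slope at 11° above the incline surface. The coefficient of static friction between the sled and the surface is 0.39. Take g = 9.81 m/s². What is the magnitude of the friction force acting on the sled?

f ≈ 152 N

Axes along / perpendicular to the incline. W sin 21° = 214.5 N down-slope; W cos 21° = 558.7 N into the surface.
Perpendicular: N = W cos 21° − P sin 11° = 558.7 − 12.1 = 546.6 N.
Along incline: P cos 11° + f = W sin 21° (friction acts up-slope) → f = 214.5 − 62.24 = 152.2 N.
|f| = 152.2 N ≤ μN = 213.2 N, so the sled is indeed static.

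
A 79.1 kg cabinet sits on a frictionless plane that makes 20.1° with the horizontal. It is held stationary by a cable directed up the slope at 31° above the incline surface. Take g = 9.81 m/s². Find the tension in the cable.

Take axes along and perpendicular to the incline. Weight components: W sin 20.1° = 266.7 N down-slope, W cos 20.1° = 728.7 N into the surface.
Along incline: T cos 31° = W sin 20.1° → T = 311.1 N.
Perpendicular: N = W cos 20.1° − T sin 31° = 568.5 N.

T ≈ 311 N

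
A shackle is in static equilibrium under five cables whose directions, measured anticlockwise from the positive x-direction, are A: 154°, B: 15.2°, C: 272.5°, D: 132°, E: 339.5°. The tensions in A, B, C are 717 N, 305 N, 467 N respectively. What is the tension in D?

Resolve: ΣF_x = 717 cos 154° + 305 cos 15.2° + 467 cos 272.5° + T_D cos 132° + T_E cos 339.5° = 0.
        ΣF_y = 717 sin 154° + 305 sin 15.2° + 467 sin 272.5° + T_D sin 132° + T_E sin 339.5° = 0.
The known terms sum to (-329.7, -72.28) N, so -0.6691 T_D + 0.9367 T_E = 329.7 and 0.7431 T_D − 0.3502 T_E = 72.28.
Solving simultaneously: T_D = 396.7 N, T_E = 635.4 N.

T_D ≈ 397 N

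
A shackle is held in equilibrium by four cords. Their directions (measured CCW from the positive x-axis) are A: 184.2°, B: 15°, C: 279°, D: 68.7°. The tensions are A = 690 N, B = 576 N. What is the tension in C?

T_C ≈ 314 N

Resolve: ΣF_x = 690 cos 184.2° + 576 cos 15° + T_C cos 279° + T_D cos 68.7° = 0.
        ΣF_y = 690 sin 184.2° + 576 sin 15° + T_C sin 279° + T_D sin 68.7° = 0.
The known terms sum to (-131.8, 98.55) N, so 0.1564 T_C + 0.3633 T_D = 131.8 and -0.9877 T_C + 0.9317 T_D = -98.55.
Solving simultaneously: T_C = 314.3 N, T_D = 227.4 N.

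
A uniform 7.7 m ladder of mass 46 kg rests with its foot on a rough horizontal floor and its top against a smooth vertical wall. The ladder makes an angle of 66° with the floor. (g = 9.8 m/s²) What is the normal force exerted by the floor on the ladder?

N_floor ≈ 451 N

ΣF_y = 0: N_floor = 46×9.8 = 450.8 N.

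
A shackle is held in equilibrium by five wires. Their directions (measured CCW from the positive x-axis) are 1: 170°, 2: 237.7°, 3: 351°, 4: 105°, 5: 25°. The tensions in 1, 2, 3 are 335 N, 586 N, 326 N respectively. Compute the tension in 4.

T_4 ≈ 311 N

Resolve: ΣF_x = 335 cos 170° + 586 cos 237.7° + 326 cos 351° + T_4 cos 105° + T_5 cos 25° = 0.
        ΣF_y = 335 sin 170° + 586 sin 237.7° + 326 sin 351° + T_4 sin 105° + T_5 sin 25° = 0.
The known terms sum to (-321.1, -488.1) N, so -0.2588 T_4 + 0.9063 T_5 = 321.1 and 0.9659 T_4 + 0.4226 T_5 = 488.1.
Solving simultaneously: T_4 = 311.5 N, T_5 = 443.2 N.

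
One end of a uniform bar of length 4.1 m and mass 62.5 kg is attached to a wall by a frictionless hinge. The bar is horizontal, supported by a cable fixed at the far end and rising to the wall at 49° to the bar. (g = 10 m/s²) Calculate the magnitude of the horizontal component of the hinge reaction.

Take torques about the hinge: T sin 49° · 4.1 = 62.5×10×2.05 = 1281.2 N·m.
So T = 1281.2 / (0.7547 × 4.1) = 414.07 N.
ΣF_x = 0: H_x = T cos 49° = 271.65 N.

H_x ≈ 272 N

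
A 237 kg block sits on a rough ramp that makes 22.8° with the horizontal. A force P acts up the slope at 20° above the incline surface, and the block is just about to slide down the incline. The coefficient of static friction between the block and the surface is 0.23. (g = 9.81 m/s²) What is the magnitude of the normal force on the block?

N ≈ 1980 N

On the verge of sliding down the incline, friction equals μN and acts up the slope.
Perpendicular: N + P sin 20° = W cos 22.8° = 2143 N.
Along incline: P cos 20° + μN = W sin 22.8° with W sin 22.8° = 901 N.
Solving the pair for P and N: P = 473.9 N, N = 1981 N (and f = μN = 455.7 N).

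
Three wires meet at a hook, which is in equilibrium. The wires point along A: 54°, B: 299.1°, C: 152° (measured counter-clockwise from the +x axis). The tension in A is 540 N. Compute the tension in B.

Resolve: ΣF_x = 540 cos 54° + T_B cos 299.1° + T_C cos 152° = 0.
        ΣF_y = 540 sin 54° + T_B sin 299.1° + T_C sin 152° = 0.
The known terms sum to (317.4, 436.9) N, so 0.4863 T_B − 0.8829 T_C = -317.4 and -0.8738 T_B + 0.4695 T_C = -436.9.
Solving simultaneously: T_B = 984.5 N, T_C = 901.7 N.

T_B ≈ 984 N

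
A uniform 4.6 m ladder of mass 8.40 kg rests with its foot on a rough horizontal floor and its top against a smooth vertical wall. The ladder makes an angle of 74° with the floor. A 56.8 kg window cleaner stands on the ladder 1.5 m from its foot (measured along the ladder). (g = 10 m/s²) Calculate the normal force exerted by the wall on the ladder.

Torques about the foot: N_wall · 4.6 sin 74° = 8.40×10×2.3 cos 74° + 56.8×10×1.5 cos 74° → N_wall = 65.154 N.

N_wall ≈ 65.2 N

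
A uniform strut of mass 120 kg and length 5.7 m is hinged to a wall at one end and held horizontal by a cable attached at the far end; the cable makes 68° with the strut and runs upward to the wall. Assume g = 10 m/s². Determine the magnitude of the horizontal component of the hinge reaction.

H_x ≈ 242 N

Take torques about the hinge: T sin 68° · 5.7 = 120×10×2.85 = 3420 N·m.
So T = 3420 / (0.9272 × 5.7) = 647.12 N.
ΣF_x = 0: H_x = T cos 68° = 242.42 N.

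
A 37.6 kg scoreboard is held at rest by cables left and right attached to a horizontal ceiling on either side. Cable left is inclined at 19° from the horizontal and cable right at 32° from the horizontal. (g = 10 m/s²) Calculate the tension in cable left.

Weight W = 37.6 × 10 = 376 N acts straight down.
Horizontal: T_left cos 19° = T_right cos 32°  →  T_right = 1.115 T_left.
Vertical: T_left sin 19° + T_right sin 32° = 376.
Substituting the horizontal relation into the vertical equation gives 0.9164 T_left = 376, so T_left = 410.3 N.

T_left ≈ 410 N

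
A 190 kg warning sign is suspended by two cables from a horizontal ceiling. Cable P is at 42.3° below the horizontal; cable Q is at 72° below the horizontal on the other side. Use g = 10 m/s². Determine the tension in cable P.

Weight W = 190 × 10 = 1900 N acts straight down.
Horizontal: T_P cos 42.3° = T_Q cos 72°  →  T_Q = 2.393 T_P.
Vertical: T_P sin 42.3° + T_Q sin 72° = 1900.
Substituting the horizontal relation into the vertical equation gives 2.949 T_P = 1900, so T_P = 644.2 N.

T_P ≈ 644 N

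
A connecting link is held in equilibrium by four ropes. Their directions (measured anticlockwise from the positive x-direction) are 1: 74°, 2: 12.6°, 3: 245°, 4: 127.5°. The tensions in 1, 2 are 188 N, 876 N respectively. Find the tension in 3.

T_3 ≈ 1070 N

Resolve: ΣF_x = 188 cos 74° + 876 cos 12.6° + T_3 cos 245° + T_4 cos 127.5° = 0.
        ΣF_y = 188 sin 74° + 876 sin 12.6° + T_3 sin 245° + T_4 sin 127.5° = 0.
The known terms sum to (906.7, 371.8) N, so -0.4226 T_3 − 0.6088 T_4 = -906.7 and -0.9063 T_3 + 0.7934 T_4 = -371.8.
Solving simultaneously: T_3 = 1066 N, T_4 = 749.3 N.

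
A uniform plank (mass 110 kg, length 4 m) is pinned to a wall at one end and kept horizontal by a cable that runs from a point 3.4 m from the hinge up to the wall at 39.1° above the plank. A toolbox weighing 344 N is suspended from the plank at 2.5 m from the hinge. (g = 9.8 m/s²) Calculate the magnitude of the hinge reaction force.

Take torques about the hinge: T sin 39.1° · 3.4 = 110×9.8×2 + 344×2.5 = 3016 N·m.
So T = 3016 / (0.6307 × 3.4) = 1406.5 N.
ΣF_x = 0: H_x = T cos 39.1° = 1091.5 N.
ΣF_y = 0: H_y = (110×9.8 + 344) − T sin 39.1° = 1422 − 887.06 = 534.94 N.
|H| = √(H_x² + H_y²) = √((1091.5)² + (534.94)²) = 1215.6 N.

|H| ≈ 1220 N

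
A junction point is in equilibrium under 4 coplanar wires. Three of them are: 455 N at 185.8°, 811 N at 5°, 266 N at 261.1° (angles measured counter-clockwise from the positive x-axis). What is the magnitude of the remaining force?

F ≈ 394 N

Sum the known components: ΣF_x = 314.1 N, ΣF_y = -238.1 N.
For equilibrium the remaining force must supply (−ΣF_x, −ΣF_y) = (-314.1, 238.1) N.
Magnitude = √((-314.1)² + (238.1)²) = 394.1 N; direction = atan2(238.1, -314.1) = 142.8°.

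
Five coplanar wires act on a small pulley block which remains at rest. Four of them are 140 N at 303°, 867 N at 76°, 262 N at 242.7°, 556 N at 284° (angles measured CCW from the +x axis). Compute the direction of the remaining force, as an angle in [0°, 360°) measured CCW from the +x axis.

Sum the known components: ΣF_x = 300.3 N, ΣF_y = -48.47 N.
For equilibrium the remaining force must supply (−ΣF_x, −ΣF_y) = (-300.3, 48.47) N.
Magnitude = √((-300.3)² + (48.47)²) = 304.2 N; direction = atan2(48.47, -300.3) = 170.8°.

θ ≈ 171°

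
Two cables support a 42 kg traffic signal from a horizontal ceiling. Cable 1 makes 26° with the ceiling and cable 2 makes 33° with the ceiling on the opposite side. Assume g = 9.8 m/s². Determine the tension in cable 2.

T_2 ≈ 432 N

Weight W = 42 × 9.8 = 411.6 N acts straight down.
Horizontal: T_1 cos 26° = T_2 cos 33°  →  T_1 = 0.9331 T_2.
Vertical: T_1 sin 26° + T_2 sin 33° = 411.6.
Substituting the horizontal relation into the vertical equation gives 0.9537 T_2 = 411.6, so T_2 = 431.6 N.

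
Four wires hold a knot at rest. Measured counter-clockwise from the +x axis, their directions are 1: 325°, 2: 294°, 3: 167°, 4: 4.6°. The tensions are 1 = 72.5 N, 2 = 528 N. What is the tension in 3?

T_3 ≈ 1800 N

Resolve: ΣF_x = 72.5 cos 325° + 528 cos 294° + T_3 cos 167° + T_4 cos 4.6° = 0.
        ΣF_y = 72.5 sin 325° + 528 sin 294° + T_3 sin 167° + T_4 sin 4.6° = 0.
The known terms sum to (274.1, -523.9) N, so -0.9744 T_3 + 0.9968 T_4 = -274.1 and 0.2250 T_3 + 0.0802 T_4 = 523.9.
Solving simultaneously: T_3 = 1800 N, T_4 = 1484 N.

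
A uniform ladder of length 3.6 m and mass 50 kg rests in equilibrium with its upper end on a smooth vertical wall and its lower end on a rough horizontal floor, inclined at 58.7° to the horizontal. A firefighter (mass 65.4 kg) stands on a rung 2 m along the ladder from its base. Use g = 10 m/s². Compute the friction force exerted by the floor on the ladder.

Torques about the foot: N_wall · 3.6 sin 58.7° = 50×10×1.8 cos 58.7° + 65.4×10×2 cos 58.7° → N_wall = 372.91 N.
ΣF_x = 0: f_floor = N_wall = 372.91 N.

f ≈ 373 N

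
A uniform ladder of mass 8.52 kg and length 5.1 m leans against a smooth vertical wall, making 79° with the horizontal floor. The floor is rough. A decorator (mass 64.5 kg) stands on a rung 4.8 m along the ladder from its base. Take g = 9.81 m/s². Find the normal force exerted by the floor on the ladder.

N_floor ≈ 716 N

ΣF_y = 0: N_floor = 8.52×9.81 + 64.5×9.81 = 716.33 N.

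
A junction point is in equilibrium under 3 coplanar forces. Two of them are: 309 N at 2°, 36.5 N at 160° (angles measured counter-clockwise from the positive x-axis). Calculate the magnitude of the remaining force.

F ≈ 275 N

Sum the known components: ΣF_x = 274.5 N, ΣF_y = 23.27 N.
For equilibrium the remaining force must supply (−ΣF_x, −ΣF_y) = (-274.5, -23.27) N.
Magnitude = √((-274.5)² + (-23.27)²) = 275.5 N; direction = atan2(-23.27, -274.5) = 184.8°.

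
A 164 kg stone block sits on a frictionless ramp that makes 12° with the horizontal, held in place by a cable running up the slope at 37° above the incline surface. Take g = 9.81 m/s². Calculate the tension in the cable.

T ≈ 419 N

Take axes along and perpendicular to the incline. Weight components: W sin 12° = 334.5 N down-slope, W cos 12° = 1574 N into the surface.
Along incline: T cos 37° = W sin 12° → T = 418.8 N.
Perpendicular: N = W cos 12° − T sin 37° = 1322 N.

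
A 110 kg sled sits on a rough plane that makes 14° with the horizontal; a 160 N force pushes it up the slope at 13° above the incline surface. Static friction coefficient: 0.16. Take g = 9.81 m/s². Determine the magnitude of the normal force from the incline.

N ≈ 1010 N

Axes along / perpendicular to the incline. W sin 14° = 261.1 N down-slope; W cos 14° = 1047 N into the surface.
Perpendicular: N = W cos 14° − P sin 13° = 1047 − 35.99 = 1011 N.
Along incline: P cos 13° + f = W sin 14° (friction acts up-slope) → f = 261.1 − 155.9 = 105.2 N.
|f| = 105.2 N ≤ μN = 161.8 N, so the sled is indeed static.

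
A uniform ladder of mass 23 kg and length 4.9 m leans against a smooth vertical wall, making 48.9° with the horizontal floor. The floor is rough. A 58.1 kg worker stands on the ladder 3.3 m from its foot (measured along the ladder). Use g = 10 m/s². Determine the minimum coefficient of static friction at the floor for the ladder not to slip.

ΣF_y = 0: N_floor = 23×10 + 58.1×10 = 811 N.
Torques about the foot: N_wall · 4.9 sin 48.9° = 23×10×2.45 cos 48.9° + 58.1×10×3.3 cos 48.9° → N_wall = 441.66 N.
ΣF_x = 0: f_floor = N_wall = 441.66 N.
μ_min = f_floor / N_floor = 441.66 / 811 = 0.5446.

μ_min ≈ 0.545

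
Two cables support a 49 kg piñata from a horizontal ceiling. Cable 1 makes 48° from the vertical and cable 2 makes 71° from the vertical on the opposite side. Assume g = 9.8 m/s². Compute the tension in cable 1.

T_1 ≈ 519 N

Angles from the horizontal: cable 1 is 90° − 48° = 42°, cable 2 is 90° − 71° = 19°.
Weight W = 49 × 9.8 = 480.2 N acts straight down.
Horizontal: T_1 cos 42° = T_2 cos 19°  →  T_2 = 0.786 T_1.
Vertical: T_1 sin 42° + T_2 sin 19° = 480.2.
Substituting the horizontal relation into the vertical equation gives 0.925 T_1 = 480.2, so T_1 = 519.1 N.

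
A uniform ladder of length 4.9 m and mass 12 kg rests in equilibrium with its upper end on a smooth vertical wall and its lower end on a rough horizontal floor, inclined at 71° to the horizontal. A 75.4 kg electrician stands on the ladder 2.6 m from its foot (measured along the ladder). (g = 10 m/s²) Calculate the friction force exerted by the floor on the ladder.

Torques about the foot: N_wall · 4.9 sin 71° = 12×10×2.45 cos 71° + 75.4×10×2.6 cos 71° → N_wall = 158.42 N.
ΣF_x = 0: f_floor = N_wall = 158.42 N.

f ≈ 158 N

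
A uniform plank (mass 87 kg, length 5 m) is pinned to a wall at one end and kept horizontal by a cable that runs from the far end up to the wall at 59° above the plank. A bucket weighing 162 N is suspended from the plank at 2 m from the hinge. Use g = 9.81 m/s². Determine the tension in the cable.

Take torques about the hinge: T sin 59° · 5 = 87×9.81×2.5 + 162×2 = 2457.7 N·m.
So T = 2457.7 / (0.8572 × 5) = 573.44 N.

T ≈ 573 N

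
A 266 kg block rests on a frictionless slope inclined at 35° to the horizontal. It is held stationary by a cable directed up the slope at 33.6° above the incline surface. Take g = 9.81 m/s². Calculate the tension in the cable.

T ≈ 1800 N

Take axes along and perpendicular to the incline. Weight components: W sin 35° = 1497 N down-slope, W cos 35° = 2138 N into the surface.
Along incline: T cos 33.6° = W sin 35° → T = 1797 N.
Perpendicular: N = W cos 35° − T sin 33.6° = 1143 N.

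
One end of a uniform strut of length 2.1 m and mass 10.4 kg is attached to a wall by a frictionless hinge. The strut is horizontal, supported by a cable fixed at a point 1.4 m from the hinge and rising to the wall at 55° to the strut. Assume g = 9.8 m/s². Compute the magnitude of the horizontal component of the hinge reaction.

Take torques about the hinge: T sin 55° · 1.4 = 10.4×9.8×1.05 = 107.02 N·m.
So T = 107.02 / (0.8192 × 1.4) = 93.316 N.
ΣF_x = 0: H_x = T cos 55° = 53.524 N.

H_x ≈ 53.5 N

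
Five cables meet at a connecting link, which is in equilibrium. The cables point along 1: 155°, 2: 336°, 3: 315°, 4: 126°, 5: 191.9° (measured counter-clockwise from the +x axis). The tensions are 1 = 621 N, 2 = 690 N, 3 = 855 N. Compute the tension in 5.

T_5 ≈ 195 N

Resolve: ΣF_x = 621 cos 155° + 690 cos 336° + 855 cos 315° + T_4 cos 126° + T_5 cos 191.9° = 0.
        ΣF_y = 621 sin 155° + 690 sin 336° + 855 sin 315° + T_4 sin 126° + T_5 sin 191.9° = 0.
The known terms sum to (672.1, -622.8) N, so -0.5878 T_4 − 0.9785 T_5 = -672.1 and 0.8090 T_4 − 0.2062 T_5 = 622.8.
Solving simultaneously: T_4 = 819.4 N, T_5 = 194.7 N.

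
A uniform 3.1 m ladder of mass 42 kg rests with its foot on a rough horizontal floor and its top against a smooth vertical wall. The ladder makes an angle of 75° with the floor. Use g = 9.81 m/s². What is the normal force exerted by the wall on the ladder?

N_wall ≈ 55.2 N

Torques about the foot: N_wall · 3.1 sin 75° = 42×9.81×1.55 cos 75° → N_wall = 55.2 N.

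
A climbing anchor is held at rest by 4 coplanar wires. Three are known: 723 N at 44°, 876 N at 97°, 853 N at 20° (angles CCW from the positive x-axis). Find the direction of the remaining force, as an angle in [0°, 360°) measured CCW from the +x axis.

Sum the known components: ΣF_x = 1215 N, ΣF_y = 1663 N.
For equilibrium the remaining force must supply (−ΣF_x, −ΣF_y) = (-1215, -1663) N.
Magnitude = √((-1215)² + (-1663)²) = 2060 N; direction = atan2(-1663, -1215) = 233.9°.

θ ≈ 234°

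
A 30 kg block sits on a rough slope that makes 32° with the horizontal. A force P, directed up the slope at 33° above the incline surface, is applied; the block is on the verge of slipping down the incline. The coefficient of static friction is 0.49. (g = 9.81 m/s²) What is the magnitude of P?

On the verge of sliding down the incline, friction equals μN and acts up the slope.
Perpendicular: N + P sin 33° = W cos 32° = 249.6 N.
Along incline: P cos 33° + μN = W sin 32° with W sin 32° = 156 N.
Solving the pair for P and N: P = 58.87 N, N = 217.5 N (and f = μN = 106.6 N).

P ≈ 58.9 N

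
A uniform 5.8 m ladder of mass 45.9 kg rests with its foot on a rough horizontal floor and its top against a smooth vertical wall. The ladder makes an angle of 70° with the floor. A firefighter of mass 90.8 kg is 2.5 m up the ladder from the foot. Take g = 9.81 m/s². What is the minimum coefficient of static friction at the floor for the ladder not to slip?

ΣF_y = 0: N_floor = 45.9×9.81 + 90.8×9.81 = 1341 N.
Torques about the foot: N_wall · 5.8 sin 70° = 45.9×9.81×2.9 cos 70° + 90.8×9.81×2.5 cos 70° → N_wall = 221.69 N.
ΣF_x = 0: f_floor = N_wall = 221.69 N.
μ_min = f_floor / N_floor = 221.69 / 1341 = 0.1653.

μ_min ≈ 0.165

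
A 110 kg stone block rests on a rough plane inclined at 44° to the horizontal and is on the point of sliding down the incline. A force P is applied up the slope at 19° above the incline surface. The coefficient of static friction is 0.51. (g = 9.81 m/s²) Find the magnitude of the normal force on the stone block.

On the verge of sliding down the incline, friction equals μN and acts up the slope.
Perpendicular: N + P sin 19° = W cos 44° = 776.2 N.
Along incline: P cos 19° + μN = W sin 44° with W sin 44° = 749.6 N.
Solving the pair for P and N: P = 453.8 N, N = 628.5 N (and f = μN = 320.5 N).

N ≈ 628 N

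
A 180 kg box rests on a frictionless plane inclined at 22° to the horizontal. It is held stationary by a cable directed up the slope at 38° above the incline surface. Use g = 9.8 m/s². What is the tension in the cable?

T ≈ 839 N

Take axes along and perpendicular to the incline. Weight components: W sin 22° = 660.8 N down-slope, W cos 22° = 1636 N into the surface.
Along incline: T cos 38° = W sin 22° → T = 838.6 N.
Perpendicular: N = W cos 22° − T sin 38° = 1119 N.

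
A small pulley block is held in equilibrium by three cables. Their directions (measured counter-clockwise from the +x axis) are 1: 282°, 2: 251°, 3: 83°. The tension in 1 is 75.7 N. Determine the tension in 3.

Resolve: ΣF_x = 75.7 cos 282° + T_2 cos 251° + T_3 cos 83° = 0.
        ΣF_y = 75.7 sin 282° + T_2 sin 251° + T_3 sin 83° = 0.
The known terms sum to (15.74, -74.05) N, so -0.3256 T_2 + 0.1219 T_3 = -15.74 and -0.9455 T_2 + 0.9925 T_3 = 74.05.
Solving simultaneously: T_2 = 118.5 N, T_3 = 187.5 N.

T_3 ≈ 188 N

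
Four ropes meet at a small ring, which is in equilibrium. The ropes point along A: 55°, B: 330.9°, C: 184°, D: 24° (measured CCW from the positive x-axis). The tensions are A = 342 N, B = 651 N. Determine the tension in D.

T_D ≈ 262 N

Resolve: ΣF_x = 342 cos 55° + 651 cos 330.9° + T_C cos 184° + T_D cos 24° = 0.
        ΣF_y = 342 sin 55° + 651 sin 330.9° + T_C sin 184° + T_D sin 24° = 0.
The known terms sum to (765, -36.45) N, so -0.9976 T_C + 0.9135 T_D = -765 and -0.0698 T_C + 0.4067 T_D = 36.45.
Solving simultaneously: T_C = 1007 N, T_D = 262.3 N.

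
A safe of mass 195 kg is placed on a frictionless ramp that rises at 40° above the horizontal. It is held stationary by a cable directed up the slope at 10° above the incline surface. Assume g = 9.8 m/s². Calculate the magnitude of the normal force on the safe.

N ≈ 1250 N

Take axes along and perpendicular to the incline. Weight components: W sin 40° = 1228 N down-slope, W cos 40° = 1464 N into the surface.
Along incline: T cos 10° = W sin 40° → T = 1247 N.
Perpendicular: N = W cos 40° − T sin 10° = 1247 N.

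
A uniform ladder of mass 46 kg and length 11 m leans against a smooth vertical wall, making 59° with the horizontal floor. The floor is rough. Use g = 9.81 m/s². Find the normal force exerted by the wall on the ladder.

Torques about the foot: N_wall · 11 sin 59° = 46×9.81×5.5 cos 59° → N_wall = 135.57 N.

N_wall ≈ 136 N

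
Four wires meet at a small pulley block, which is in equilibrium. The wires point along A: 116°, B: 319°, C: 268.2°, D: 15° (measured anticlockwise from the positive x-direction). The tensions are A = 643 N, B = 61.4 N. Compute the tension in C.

Resolve: ΣF_x = 643 cos 116° + 61.4 cos 319° + T_C cos 268.2° + T_D cos 15° = 0.
        ΣF_y = 643 sin 116° + 61.4 sin 319° + T_C sin 268.2° + T_D sin 15° = 0.
The known terms sum to (-235.5, 537.6) N, so -0.0314 T_C + 0.9659 T_D = 235.5 and -0.9995 T_C + 0.2588 T_D = -537.6.
Solving simultaneously: T_C = 606.2 N, T_D = 263.6 N.

T_C ≈ 606 N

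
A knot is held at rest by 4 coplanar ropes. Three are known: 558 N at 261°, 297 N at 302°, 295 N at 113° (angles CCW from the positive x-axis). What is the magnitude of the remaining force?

Sum the known components: ΣF_x = -45.17 N, ΣF_y = -531.5 N.
For equilibrium the remaining force must supply (−ΣF_x, −ΣF_y) = (45.17, 531.5) N.
Magnitude = √((45.17)² + (531.5)²) = 533.4 N; direction = atan2(531.5, 45.17) = 85.1°.

F ≈ 533 N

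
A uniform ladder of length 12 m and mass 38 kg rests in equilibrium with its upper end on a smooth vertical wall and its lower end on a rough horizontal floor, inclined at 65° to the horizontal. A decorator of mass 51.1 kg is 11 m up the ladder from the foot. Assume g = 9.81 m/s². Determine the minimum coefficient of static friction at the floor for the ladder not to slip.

ΣF_y = 0: N_floor = 38×9.81 + 51.1×9.81 = 874.07 N.
Torques about the foot: N_wall · 12 sin 65° = 38×9.81×6 cos 65° + 51.1×9.81×11 cos 65° → N_wall = 301.19 N.
ΣF_x = 0: f_floor = N_wall = 301.19 N.
μ_min = f_floor / N_floor = 301.19 / 874.07 = 0.3446.

μ_min ≈ 0.345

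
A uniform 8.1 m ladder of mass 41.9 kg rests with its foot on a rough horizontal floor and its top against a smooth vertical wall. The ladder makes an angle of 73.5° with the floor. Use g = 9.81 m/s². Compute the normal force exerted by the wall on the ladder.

N_wall ≈ 60.9 N

Torques about the foot: N_wall · 8.1 sin 73.5° = 41.9×9.81×4.05 cos 73.5° → N_wall = 60.878 N.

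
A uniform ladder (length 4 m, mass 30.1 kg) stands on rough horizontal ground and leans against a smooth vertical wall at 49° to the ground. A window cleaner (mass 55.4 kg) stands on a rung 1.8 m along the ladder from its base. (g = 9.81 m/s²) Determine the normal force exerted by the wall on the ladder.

Torques about the foot: N_wall · 4 sin 49° = 30.1×9.81×2 cos 49° + 55.4×9.81×1.8 cos 49° → N_wall = 340.94 N.

N_wall ≈ 341 N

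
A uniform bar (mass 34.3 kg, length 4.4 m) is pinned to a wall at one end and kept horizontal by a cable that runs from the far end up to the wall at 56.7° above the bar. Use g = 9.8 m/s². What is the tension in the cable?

T ≈ 201 N

Take torques about the hinge: T sin 56.7° · 4.4 = 34.3×9.8×2.2 = 739.51 N·m.
So T = 739.51 / (0.8358 × 4.4) = 201.09 N.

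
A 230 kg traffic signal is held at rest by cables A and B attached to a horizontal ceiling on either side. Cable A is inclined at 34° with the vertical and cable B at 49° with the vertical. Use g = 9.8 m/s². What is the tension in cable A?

Angles from the horizontal: cable A is 90° − 34° = 56°, cable B is 90° − 49° = 41°.
Weight W = 230 × 9.8 = 2254 N acts straight down.
Horizontal: T_A cos 56° = T_B cos 41°  →  T_B = 0.7409 T_A.
Vertical: T_A sin 56° + T_B sin 41° = 2254.
Substituting the horizontal relation into the vertical equation gives 1.315 T_A = 2254, so T_A = 1714 N.

T_A ≈ 1710 N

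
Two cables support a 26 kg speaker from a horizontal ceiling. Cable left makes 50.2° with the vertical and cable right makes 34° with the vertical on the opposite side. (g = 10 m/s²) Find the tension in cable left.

T_left ≈ 146 N

Angles from the horizontal: cable left is 90° − 50.2° = 39.8°, cable right is 90° − 34° = 56°.
Weight W = 26 × 10 = 260 N acts straight down.
Horizontal: T_left cos 39.8° = T_right cos 56°  →  T_right = 1.374 T_left.
Vertical: T_left sin 39.8° + T_right sin 56° = 260.
Substituting the horizontal relation into the vertical equation gives 1.779 T_left = 260, so T_left = 146.1 N.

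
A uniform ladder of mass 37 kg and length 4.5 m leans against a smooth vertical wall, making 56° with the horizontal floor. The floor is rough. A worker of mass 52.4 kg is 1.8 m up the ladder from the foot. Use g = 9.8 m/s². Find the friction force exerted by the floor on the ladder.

f ≈ 261 N

Torques about the foot: N_wall · 4.5 sin 56° = 37×9.8×2.25 cos 56° + 52.4×9.8×1.8 cos 56° → N_wall = 260.84 N.
ΣF_x = 0: f_floor = N_wall = 260.84 N.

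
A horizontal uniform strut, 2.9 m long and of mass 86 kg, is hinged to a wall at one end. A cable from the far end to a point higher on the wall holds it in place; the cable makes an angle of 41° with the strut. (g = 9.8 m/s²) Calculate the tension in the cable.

T ≈ 642 N

Take torques about the hinge: T sin 41° · 2.9 = 86×9.8×1.45 = 1222.1 N·m.
So T = 1222.1 / (0.6561 × 2.9) = 642.32 N.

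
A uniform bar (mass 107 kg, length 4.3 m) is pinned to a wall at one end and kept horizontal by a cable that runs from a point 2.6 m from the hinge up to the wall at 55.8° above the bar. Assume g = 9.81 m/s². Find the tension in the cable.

T ≈ 1050 N

Take torques about the hinge: T sin 55.8° · 2.6 = 107×9.81×2.15 = 2256.8 N·m.
So T = 2256.8 / (0.8271 × 2.6) = 1049.5 N.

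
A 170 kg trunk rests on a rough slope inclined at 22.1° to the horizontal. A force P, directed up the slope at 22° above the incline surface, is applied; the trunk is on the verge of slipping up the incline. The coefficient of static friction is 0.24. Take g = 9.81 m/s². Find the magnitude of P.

P ≈ 981 N

On the verge of sliding up the incline, friction equals μN and acts down the slope.
Perpendicular: N + P sin 22° = W cos 22.1° = 1545 N.
Along incline: P cos 22° = W sin 22.1° + μN  with W sin 22.1° = 627.4 N.
Solving the pair for P and N: P = 981.5 N, N = 1177 N (and f = μN = 282.6 N).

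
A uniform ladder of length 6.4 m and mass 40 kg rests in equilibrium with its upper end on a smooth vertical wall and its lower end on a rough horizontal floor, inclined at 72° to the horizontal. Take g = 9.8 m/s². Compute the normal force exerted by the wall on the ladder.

Torques about the foot: N_wall · 6.4 sin 72° = 40×9.8×3.2 cos 72° → N_wall = 63.684 N.

N_wall ≈ 63.7 N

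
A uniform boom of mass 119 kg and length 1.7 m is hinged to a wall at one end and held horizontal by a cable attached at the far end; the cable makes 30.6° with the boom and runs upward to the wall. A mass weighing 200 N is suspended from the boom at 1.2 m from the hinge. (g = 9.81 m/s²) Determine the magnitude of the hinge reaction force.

Take torques about the hinge: T sin 30.6° · 1.7 = 119×9.81×0.85 + 200×1.2 = 1232.3 N·m.
So T = 1232.3 / (0.5090 × 1.7) = 1424 N.
ΣF_x = 0: H_x = T cos 30.6° = 1225.7 N.
ΣF_y = 0: H_y = (119×9.81 + 200) − T sin 30.6° = 1367.4 − 724.87 = 642.52 N.
|H| = √(H_x² + H_y²) = √((1225.7)² + (642.52)²) = 1383.9 N.

|H| ≈ 1380 N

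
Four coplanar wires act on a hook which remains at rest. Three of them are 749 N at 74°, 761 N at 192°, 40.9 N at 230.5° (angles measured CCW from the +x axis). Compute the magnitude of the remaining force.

F ≈ 774 N

Sum the known components: ΣF_x = -563.9 N, ΣF_y = 530.2 N.
For equilibrium the remaining force must supply (−ΣF_x, −ΣF_y) = (563.9, -530.2) N.
Magnitude = √((563.9)² + (-530.2)²) = 774 N; direction = atan2(-530.2, 563.9) = 316.8°.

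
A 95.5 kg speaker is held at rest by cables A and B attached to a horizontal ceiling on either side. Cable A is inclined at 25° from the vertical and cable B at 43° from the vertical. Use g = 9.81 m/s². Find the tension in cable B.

Angles from the horizontal: cable A is 90° − 25° = 65°, cable B is 90° − 43° = 47°.
Weight W = 95.5 × 9.81 = 936.9 N acts straight down.
Horizontal: T_A cos 65° = T_B cos 47°  →  T_A = 1.614 T_B.
Vertical: T_A sin 65° + T_B sin 47° = 936.9.
Substituting the horizontal relation into the vertical equation gives 2.194 T_B = 936.9, so T_B = 427 N.

T_B ≈ 427 N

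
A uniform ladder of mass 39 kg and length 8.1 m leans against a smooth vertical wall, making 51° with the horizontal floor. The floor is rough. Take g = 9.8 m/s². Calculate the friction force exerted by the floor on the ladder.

Torques about the foot: N_wall · 8.1 sin 51° = 39×9.8×4.05 cos 51° → N_wall = 154.75 N.
ΣF_x = 0: f_floor = N_wall = 154.75 N.

f ≈ 155 N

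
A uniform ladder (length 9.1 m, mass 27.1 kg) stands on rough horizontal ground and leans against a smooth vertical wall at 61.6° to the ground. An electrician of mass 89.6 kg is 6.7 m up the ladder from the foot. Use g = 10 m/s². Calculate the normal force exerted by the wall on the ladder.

Torques about the foot: N_wall · 9.1 sin 61.6° = 27.1×10×4.55 cos 61.6° + 89.6×10×6.7 cos 61.6° → N_wall = 429.96 N.

N_wall ≈ 430 N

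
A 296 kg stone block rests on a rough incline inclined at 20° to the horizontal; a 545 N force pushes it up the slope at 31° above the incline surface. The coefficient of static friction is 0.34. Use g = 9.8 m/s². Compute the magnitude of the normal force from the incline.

Axes along / perpendicular to the incline. W sin 20° = 992.1 N down-slope; W cos 20° = 2726 N into the surface.
Perpendicular: N = W cos 20° − P sin 31° = 2726 − 280.7 = 2445 N.
Along incline: P cos 31° + f = W sin 20° (friction acts up-slope) → f = 992.1 − 467.2 = 525 N.
|f| = 525 N ≤ μN = 831.4 N, so the stone block is indeed static.

N ≈ 2450 N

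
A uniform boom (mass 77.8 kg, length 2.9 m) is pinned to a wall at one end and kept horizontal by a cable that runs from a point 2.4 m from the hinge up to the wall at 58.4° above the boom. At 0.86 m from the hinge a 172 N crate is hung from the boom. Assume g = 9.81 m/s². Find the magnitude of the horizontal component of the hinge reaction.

Take torques about the hinge: T sin 58.4° · 2.4 = 77.8×9.81×1.45 + 172×0.86 = 1254.6 N·m.
So T = 1254.6 / (0.8517 × 2.4) = 613.75 N.
ΣF_x = 0: H_x = T cos 58.4° = 321.59 N.

H_x ≈ 322 N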